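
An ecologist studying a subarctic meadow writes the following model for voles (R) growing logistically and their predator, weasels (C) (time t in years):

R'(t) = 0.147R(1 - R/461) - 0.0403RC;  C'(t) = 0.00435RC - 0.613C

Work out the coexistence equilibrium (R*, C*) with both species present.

From dC/dt = 0 with C > 0: 0.00435R* = 0.613, so R* = 141.
Substitute into dR/dt = 0: 0.147(1 - 141/461) = 0.0403C*.
The bracket is 0.694, giving C* = 0.102/0.0403 = 2.53.

R* ≈ 141, C* ≈ 2.53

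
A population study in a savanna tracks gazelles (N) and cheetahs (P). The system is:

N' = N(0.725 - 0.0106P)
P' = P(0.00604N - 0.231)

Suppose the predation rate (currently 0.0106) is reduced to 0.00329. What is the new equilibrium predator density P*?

P* ≈ 220

At the interior fixed point, setting dN/dt = 0 with N > 0 fixes P* = (prey growth rate)/(NP coefficient) — independent of the other coefficients.
With the change, P* = 0.725/0.00329 = 220; it rises from 68.4.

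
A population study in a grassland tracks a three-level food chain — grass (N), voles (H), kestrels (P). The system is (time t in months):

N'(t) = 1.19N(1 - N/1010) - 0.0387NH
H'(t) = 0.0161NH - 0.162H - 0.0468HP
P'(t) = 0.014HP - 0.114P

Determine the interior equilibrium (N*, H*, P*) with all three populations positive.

From dP/dt = 0: 0.014H* = 0.114, so H* = 8.14.
From dN/dt = 0: 1.19(1 - N*/1010) = 0.0387·8.14, giving N* = 1010·(1 - 0.265) = 743.
From dH/dt = 0: 0.0161·743 - 0.162 = 0.0468P*, so P* = 11.8/0.0468 = 252.

N* ≈ 743, H* ≈ 8.14, P* ≈ 252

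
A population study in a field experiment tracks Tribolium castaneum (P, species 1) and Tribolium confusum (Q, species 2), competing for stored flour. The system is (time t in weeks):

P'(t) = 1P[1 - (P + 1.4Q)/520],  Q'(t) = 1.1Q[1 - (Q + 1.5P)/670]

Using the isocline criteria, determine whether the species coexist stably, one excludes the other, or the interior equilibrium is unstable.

Compare the nullcline intercepts: K1/α12 = 520/1.4 = 371 < K2 = 670; K2/α21 = 670/1.5 = 447 < K1 = 520.
Since both are reversed, neither can invade when rare; the interior point is a saddle.

unstable coexistence (outcome depends on initial conditions)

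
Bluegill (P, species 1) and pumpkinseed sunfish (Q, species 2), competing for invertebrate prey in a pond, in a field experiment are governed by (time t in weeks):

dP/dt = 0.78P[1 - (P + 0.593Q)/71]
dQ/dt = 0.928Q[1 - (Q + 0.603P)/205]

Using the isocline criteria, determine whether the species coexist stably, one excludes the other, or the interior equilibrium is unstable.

species 2 excludes species 1

Compare the nullcline intercepts: K1/α12 = 71/0.593 = 120 < K2 = 205; K2/α21 = 205/0.603 = 340 > K1 = 71.
Since the inequalities point opposite ways, species 2 can invade but species 1 cannot.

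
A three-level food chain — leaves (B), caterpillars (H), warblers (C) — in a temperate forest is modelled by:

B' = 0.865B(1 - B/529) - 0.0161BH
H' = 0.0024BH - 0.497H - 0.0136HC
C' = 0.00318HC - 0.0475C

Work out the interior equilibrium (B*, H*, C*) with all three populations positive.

B* ≈ 382, H* ≈ 14.9, C* ≈ 30.9

From dC/dt = 0: 0.00318H* = 0.0475, so H* = 14.9.
From dB/dt = 0: 0.865(1 - B*/529) = 0.0161·14.9, giving B* = 529·(1 - 0.278) = 382.
From dH/dt = 0: 0.0024·382 - 0.497 = 0.0136C*, so C* = 0.42/0.0136 = 30.9.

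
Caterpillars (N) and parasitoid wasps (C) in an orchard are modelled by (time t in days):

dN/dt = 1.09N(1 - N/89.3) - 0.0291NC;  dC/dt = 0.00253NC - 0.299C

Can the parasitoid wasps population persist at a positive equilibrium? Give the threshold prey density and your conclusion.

The predator equation gives dC/dt > 0 only when N > 0.299/0.00253 = 118.
Without the predator, N → K = 89.3. Since 89.3 < 118, the predator cannot invade.

Threshold N = 118; K < 118, so no, the predator goes extinct.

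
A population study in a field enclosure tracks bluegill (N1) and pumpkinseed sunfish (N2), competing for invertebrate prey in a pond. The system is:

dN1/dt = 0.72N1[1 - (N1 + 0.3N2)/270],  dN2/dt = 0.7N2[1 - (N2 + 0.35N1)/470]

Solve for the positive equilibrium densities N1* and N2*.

N1* ≈ 144, N2* ≈ 420

Setting both brackets to zero gives the nullclines N1 + 0.3N2 = 270 and 0.35N1 + N2 = 470.
Substituting N2 = 470 - 0.35N1 into the first: N1(1 - 0.3·0.35) = 270 - 0.3·470.
So N1* = 129/0.895 = 144, and then N2* = 470 - 0.35·144 = 420.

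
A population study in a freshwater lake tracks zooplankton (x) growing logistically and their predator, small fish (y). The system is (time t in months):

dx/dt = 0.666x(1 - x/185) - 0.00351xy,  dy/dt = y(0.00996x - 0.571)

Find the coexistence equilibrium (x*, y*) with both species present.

x* ≈ 57.3, y* ≈ 131

From dy/dt = 0 with y > 0: 0.00996x* = 0.571, so x* = 57.3.
Substitute into dx/dt = 0: 0.666(1 - 57.3/185) = 0.00351y*.
The bracket is 0.69, giving y* = 0.46/0.00351 = 131.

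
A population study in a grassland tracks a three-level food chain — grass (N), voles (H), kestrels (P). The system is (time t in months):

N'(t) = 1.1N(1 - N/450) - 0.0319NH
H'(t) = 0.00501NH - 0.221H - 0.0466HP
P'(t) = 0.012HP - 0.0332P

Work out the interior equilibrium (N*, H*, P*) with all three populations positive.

N* ≈ 414, H* ≈ 2.77, P* ≈ 39.8

From dP/dt = 0: 0.012H* = 0.0332, so H* = 2.77.
From dN/dt = 0: 1.1(1 - N*/450) = 0.0319·2.77, giving N* = 450·(1 - 0.0802) = 414.
From dH/dt = 0: 0.00501·414 - 0.221 = 0.0466P*, so P* = 1.85/0.0466 = 39.8.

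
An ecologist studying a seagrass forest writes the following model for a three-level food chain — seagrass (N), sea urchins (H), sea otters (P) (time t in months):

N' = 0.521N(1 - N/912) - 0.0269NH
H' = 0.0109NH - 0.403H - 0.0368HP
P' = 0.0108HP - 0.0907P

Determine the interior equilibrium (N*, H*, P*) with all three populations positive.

From dP/dt = 0: 0.0108H* = 0.0907, so H* = 8.4.
From dN/dt = 0: 0.521(1 - N*/912) = 0.0269·8.4, giving N* = 912·(1 - 0.434) = 517.
From dH/dt = 0: 0.0109·517 - 0.403 = 0.0368P*, so P* = 5.23/0.0368 = 142.

N* ≈ 517, H* ≈ 8.4, P* ≈ 142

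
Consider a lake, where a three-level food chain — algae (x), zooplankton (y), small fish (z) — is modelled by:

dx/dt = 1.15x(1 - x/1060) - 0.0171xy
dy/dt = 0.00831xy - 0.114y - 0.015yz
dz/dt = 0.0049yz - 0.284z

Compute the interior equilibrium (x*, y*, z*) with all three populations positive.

x* ≈ 146, y* ≈ 58, z* ≈ 73.5

From dz/dt = 0: 0.0049y* = 0.284, so y* = 58.
From dx/dt = 0: 1.15(1 - x*/1060) = 0.0171·58, giving x* = 1060·(1 - 0.862) = 146.
From dy/dt = 0: 0.00831·146 - 0.114 = 0.015z*, so z* = 1.1/0.015 = 73.5.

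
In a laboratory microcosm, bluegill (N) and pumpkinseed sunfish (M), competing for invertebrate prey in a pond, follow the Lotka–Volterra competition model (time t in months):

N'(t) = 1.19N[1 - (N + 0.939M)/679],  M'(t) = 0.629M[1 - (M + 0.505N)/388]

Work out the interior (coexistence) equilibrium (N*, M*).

Setting both brackets to zero gives the nullclines N + 0.939M = 679 and 0.505N + M = 388.
Substituting M = 388 - 0.505N into the first: N(1 - 0.939·0.505) = 679 - 0.939·388.
So N* = 315/0.526 = 598, and then M* = 388 - 0.505·598 = 85.8.

N* ≈ 598, M* ≈ 85.8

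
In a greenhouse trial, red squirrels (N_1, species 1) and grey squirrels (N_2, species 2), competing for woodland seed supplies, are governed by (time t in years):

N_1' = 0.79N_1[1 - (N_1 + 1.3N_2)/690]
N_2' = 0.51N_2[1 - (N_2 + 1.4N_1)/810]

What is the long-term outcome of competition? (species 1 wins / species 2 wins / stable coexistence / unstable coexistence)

unstable coexistence (outcome depends on initial conditions)

Compare the nullcline intercepts: K1/α12 = 690/1.3 = 531 < K2 = 810; K2/α21 = 810/1.4 = 579 < K1 = 690.
Since both are reversed, neither can invade when rare; the interior point is a saddle.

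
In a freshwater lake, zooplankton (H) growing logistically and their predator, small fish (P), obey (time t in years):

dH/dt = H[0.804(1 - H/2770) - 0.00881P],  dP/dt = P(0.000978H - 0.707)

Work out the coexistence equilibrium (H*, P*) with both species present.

From dP/dt = 0 with P > 0: 0.000978H* = 0.707, so H* = 723.
Substitute into dH/dt = 0: 0.804(1 - 723/2770) = 0.00881P*.
The bracket is 0.739, giving P* = 0.594/0.00881 = 67.4.

H* ≈ 723, P* ≈ 67.4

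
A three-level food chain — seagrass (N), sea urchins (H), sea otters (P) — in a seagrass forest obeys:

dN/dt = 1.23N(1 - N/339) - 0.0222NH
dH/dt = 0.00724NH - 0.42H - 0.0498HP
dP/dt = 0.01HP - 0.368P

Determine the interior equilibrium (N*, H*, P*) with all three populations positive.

N* ≈ 114, H* ≈ 36.8, P* ≈ 8.12

From dP/dt = 0: 0.01H* = 0.368, so H* = 36.8.
From dN/dt = 0: 1.23(1 - N*/339) = 0.0222·36.8, giving N* = 339·(1 - 0.664) = 114.
From dH/dt = 0: 0.00724·114 - 0.42 = 0.0498P*, so P* = 0.404/0.0498 = 8.12.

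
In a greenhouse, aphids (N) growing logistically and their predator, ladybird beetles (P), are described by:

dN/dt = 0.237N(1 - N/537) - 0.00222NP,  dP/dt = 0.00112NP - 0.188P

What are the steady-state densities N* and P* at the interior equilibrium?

N* ≈ 168, P* ≈ 73.4

From dP/dt = 0 with P > 0: 0.00112N* = 0.188, so N* = 168.
Substitute into dN/dt = 0: 0.237(1 - 168/537) = 0.00222P*.
The bracket is 0.687, giving P* = 0.163/0.00222 = 73.4.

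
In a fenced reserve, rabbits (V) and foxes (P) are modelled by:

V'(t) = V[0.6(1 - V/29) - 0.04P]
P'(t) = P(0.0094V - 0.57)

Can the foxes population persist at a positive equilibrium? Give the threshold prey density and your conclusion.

Threshold V = 60.6; K < 60.6, so no, the predator goes extinct.

The predator equation gives dP/dt > 0 only when V > 0.57/0.0094 = 60.6.
Without the predator, V → K = 29. Since 29 < 60.6, the predator cannot invade.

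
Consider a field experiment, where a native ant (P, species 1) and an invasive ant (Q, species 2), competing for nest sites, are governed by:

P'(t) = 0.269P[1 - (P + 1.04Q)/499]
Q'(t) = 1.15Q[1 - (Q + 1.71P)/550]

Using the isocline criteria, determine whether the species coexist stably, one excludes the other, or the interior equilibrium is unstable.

unstable coexistence (outcome depends on initial conditions)

Compare the nullcline intercepts: K1/α12 = 499/1.04 = 480 < K2 = 550; K2/α21 = 550/1.71 = 322 < K1 = 499.
Since both are reversed, neither can invade when rare; the interior point is a saddle.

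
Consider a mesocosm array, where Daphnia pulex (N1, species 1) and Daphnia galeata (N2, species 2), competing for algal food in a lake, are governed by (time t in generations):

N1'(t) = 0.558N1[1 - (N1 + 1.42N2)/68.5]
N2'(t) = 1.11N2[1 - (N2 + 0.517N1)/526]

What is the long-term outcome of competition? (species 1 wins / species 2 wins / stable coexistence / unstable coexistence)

species 2 excludes species 1

Compare the nullcline intercepts: K1/α12 = 68.5/1.42 = 48.2 < K2 = 526; K2/α21 = 526/0.517 = 1020 > K1 = 68.5.
Since the inequalities point opposite ways, species 2 can invade but species 1 cannot.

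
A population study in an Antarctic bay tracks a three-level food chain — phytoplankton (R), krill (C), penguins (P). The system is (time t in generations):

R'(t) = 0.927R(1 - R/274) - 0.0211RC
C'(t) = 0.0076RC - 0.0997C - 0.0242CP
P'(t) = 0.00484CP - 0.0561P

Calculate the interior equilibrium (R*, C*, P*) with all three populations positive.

From dP/dt = 0: 0.00484C* = 0.0561, so C* = 11.6.
From dR/dt = 0: 0.927(1 - R*/274) = 0.0211·11.6, giving R* = 274·(1 - 0.264) = 202.
From dC/dt = 0: 0.0076·202 - 0.0997 = 0.0242P*, so P* = 1.43/0.0242 = 59.2.

R* ≈ 202, C* ≈ 11.6, P* ≈ 59.2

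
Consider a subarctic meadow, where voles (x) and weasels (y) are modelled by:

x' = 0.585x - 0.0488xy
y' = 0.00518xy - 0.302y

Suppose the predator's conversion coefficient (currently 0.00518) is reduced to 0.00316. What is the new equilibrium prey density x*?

At the interior fixed point, setting dy/dt = 0 with y > 0 fixes x* = (predator death rate)/(xy coefficient) — independent of the other coefficients.
With the change, x* = 0.302/0.00316 = 95.6; it rises from 58.3.

x* ≈ 95.6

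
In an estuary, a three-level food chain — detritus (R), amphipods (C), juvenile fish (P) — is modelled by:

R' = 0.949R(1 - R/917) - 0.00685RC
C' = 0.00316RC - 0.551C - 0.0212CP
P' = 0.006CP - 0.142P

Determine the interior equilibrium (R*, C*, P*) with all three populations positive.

R* ≈ 760, C* ≈ 23.7, P* ≈ 87.3

From dP/dt = 0: 0.006C* = 0.142, so C* = 23.7.
From dR/dt = 0: 0.949(1 - R*/917) = 0.00685·23.7, giving R* = 917·(1 - 0.171) = 760.
From dC/dt = 0: 0.00316·760 - 0.551 = 0.0212P*, so P* = 1.85/0.0212 = 87.3.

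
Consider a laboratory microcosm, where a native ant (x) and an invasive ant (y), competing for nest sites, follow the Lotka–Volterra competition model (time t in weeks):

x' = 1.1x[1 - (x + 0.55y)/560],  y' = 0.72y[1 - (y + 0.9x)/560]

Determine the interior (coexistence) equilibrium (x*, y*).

Setting both brackets to zero gives the nullclines x + 0.55y = 560 and 0.9x + y = 560.
Substituting y = 560 - 0.9x into the first: x(1 - 0.55·0.9) = 560 - 0.55·560.
So x* = 252/0.505 = 499, and then y* = 560 - 0.9·499 = 111.

x* ≈ 499, y* ≈ 111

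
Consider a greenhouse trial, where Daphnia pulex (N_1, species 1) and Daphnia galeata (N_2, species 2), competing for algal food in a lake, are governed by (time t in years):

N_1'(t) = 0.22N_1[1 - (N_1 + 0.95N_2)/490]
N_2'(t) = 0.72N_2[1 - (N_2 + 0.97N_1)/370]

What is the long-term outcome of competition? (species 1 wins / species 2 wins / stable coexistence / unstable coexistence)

species 1 excludes species 2

Compare the nullcline intercepts: K1/α12 = 490/0.95 = 516 > K2 = 370; K2/α21 = 370/0.97 = 381 < K1 = 490.
Since the inequalities point opposite ways, species 1 can invade but species 2 cannot.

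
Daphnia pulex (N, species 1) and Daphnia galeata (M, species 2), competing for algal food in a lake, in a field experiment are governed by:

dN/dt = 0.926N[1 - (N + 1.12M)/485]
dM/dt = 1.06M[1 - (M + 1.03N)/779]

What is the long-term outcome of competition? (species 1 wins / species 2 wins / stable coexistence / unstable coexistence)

Compare the nullcline intercepts: K1/α12 = 485/1.12 = 433 < K2 = 779; K2/α21 = 779/1.03 = 756 > K1 = 485.
Since the inequalities point opposite ways, species 2 can invade but species 1 cannot.

species 2 excludes species 1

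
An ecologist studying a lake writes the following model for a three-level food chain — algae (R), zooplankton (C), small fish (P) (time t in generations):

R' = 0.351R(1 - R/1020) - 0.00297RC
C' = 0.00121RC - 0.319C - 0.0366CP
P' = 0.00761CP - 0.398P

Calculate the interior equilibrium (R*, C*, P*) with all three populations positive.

From dP/dt = 0: 0.00761C* = 0.398, so C* = 52.3.
From dR/dt = 0: 0.351(1 - R*/1020) = 0.00297·52.3, giving R* = 1020·(1 - 0.443) = 569.
From dC/dt = 0: 0.00121·569 - 0.319 = 0.0366P*, so P* = 0.369/0.0366 = 10.1.

R* ≈ 569, C* ≈ 52.3, P* ≈ 10.1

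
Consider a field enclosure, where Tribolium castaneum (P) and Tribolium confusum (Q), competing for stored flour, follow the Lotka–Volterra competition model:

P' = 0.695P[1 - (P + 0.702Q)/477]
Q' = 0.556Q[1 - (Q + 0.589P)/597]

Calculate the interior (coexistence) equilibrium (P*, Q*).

Setting both brackets to zero gives the nullclines P + 0.702Q = 477 and 0.589P + Q = 597.
Substituting Q = 597 - 0.589P into the first: P(1 - 0.702·0.589) = 477 - 0.702·597.
So P* = 57.9/0.587 = 98.7, and then Q* = 597 - 0.589·98.7 = 539.

P* ≈ 98.7, Q* ≈ 539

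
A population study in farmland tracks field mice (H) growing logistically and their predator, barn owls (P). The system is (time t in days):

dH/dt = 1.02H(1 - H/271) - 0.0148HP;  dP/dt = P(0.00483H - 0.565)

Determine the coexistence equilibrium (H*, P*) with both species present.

From dP/dt = 0 with P > 0: 0.00483H* = 0.565, so H* = 117.
Substitute into dH/dt = 0: 1.02(1 - 117/271) = 0.0148P*.
The bracket is 0.568, giving P* = 0.58/0.0148 = 39.2.

H* ≈ 117, P* ≈ 39.2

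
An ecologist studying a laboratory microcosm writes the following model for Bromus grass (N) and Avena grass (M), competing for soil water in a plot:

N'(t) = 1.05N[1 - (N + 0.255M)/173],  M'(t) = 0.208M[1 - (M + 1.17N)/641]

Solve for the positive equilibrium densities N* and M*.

N* ≈ 13.6, M* ≈ 625

Setting both brackets to zero gives the nullclines N + 0.255M = 173 and 1.17N + M = 641.
Substituting M = 641 - 1.17N into the first: N(1 - 0.255·1.17) = 173 - 0.255·641.
So N* = 9.54/0.702 = 13.6, and then M* = 641 - 1.17·13.6 = 625.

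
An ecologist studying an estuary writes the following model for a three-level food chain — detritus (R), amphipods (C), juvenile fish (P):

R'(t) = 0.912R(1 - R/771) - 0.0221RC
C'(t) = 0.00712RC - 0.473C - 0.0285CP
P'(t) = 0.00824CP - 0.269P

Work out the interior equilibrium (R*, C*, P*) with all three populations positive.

From dP/dt = 0: 0.00824C* = 0.269, so C* = 32.6.
From dR/dt = 0: 0.912(1 - R*/771) = 0.0221·32.6, giving R* = 771·(1 - 0.791) = 161.
From dC/dt = 0: 0.00712·161 - 0.473 = 0.0285P*, so P* = 0.674/0.0285 = 23.6.

R* ≈ 161, C* ≈ 32.6, P* ≈ 23.6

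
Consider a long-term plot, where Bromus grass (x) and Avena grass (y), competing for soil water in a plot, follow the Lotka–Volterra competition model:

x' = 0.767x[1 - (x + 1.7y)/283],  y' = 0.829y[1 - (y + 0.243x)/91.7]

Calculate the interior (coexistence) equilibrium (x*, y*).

x* ≈ 217, y* ≈ 39.1

Setting both brackets to zero gives the nullclines x + 1.7y = 283 and 0.243x + y = 91.7.
Substituting y = 91.7 - 0.243x into the first: x(1 - 1.7·0.243) = 283 - 1.7·91.7.
So x* = 127/0.587 = 217, and then y* = 91.7 - 0.243·217 = 39.1.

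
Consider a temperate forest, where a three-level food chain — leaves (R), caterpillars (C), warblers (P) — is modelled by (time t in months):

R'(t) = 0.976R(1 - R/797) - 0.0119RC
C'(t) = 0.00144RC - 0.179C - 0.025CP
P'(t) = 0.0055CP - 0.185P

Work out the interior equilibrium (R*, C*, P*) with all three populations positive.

R* ≈ 470, C* ≈ 33.6, P* ≈ 19.9

From dP/dt = 0: 0.0055C* = 0.185, so C* = 33.6.
From dR/dt = 0: 0.976(1 - R*/797) = 0.0119·33.6, giving R* = 797·(1 - 0.41) = 470.
From dC/dt = 0: 0.00144·470 - 0.179 = 0.025P*, so P* = 0.498/0.025 = 19.9.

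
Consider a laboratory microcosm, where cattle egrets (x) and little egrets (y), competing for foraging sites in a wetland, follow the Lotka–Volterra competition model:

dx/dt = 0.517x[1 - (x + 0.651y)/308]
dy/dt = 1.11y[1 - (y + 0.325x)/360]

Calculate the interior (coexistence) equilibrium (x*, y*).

Setting both brackets to zero gives the nullclines x + 0.651y = 308 and 0.325x + y = 360.
Substituting y = 360 - 0.325x into the first: x(1 - 0.651·0.325) = 308 - 0.651·360.
So x* = 73.6/0.788 = 93.4, and then y* = 360 - 0.325·93.4 = 330.

x* ≈ 93.4, y* ≈ 330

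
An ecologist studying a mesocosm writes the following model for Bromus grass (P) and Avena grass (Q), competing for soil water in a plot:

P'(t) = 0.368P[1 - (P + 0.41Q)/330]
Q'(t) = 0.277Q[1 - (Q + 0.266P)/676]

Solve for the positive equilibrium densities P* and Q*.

P* ≈ 59.3, Q* ≈ 660

Setting both brackets to zero gives the nullclines P + 0.41Q = 330 and 0.266P + Q = 676.
Substituting Q = 676 - 0.266P into the first: P(1 - 0.41·0.266) = 330 - 0.41·676.
So P* = 52.8/0.891 = 59.3, and then Q* = 676 - 0.266·59.3 = 660.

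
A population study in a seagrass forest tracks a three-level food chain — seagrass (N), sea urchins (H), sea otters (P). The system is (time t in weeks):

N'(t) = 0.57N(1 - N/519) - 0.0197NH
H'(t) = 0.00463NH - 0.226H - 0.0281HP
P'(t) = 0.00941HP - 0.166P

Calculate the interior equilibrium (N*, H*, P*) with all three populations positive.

From dP/dt = 0: 0.00941H* = 0.166, so H* = 17.6.
From dN/dt = 0: 0.57(1 - N*/519) = 0.0197·17.6, giving N* = 519·(1 - 0.61) = 203.
From dH/dt = 0: 0.00463·203 - 0.226 = 0.0281P*, so P* = 0.712/0.0281 = 25.3.

N* ≈ 203, H* ≈ 17.6, P* ≈ 25.3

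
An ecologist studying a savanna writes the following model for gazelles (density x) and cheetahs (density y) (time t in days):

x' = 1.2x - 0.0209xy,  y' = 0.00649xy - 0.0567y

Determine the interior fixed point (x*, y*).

Set dy/dt = 0 with y > 0: 0.00649x - 0.0567 = 0, so x* = 0.0567/0.00649 = 8.74.
Set dx/dt = 0 with x > 0: 1.2 - 0.0209y = 0, so y* = 1.2/0.0209 = 57.4.

x* ≈ 8.74, y* ≈ 57.4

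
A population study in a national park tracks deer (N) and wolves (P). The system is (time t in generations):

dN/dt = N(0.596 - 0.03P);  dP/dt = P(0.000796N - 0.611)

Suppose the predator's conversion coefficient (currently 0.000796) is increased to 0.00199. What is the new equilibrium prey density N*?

At the interior fixed point, setting dP/dt = 0 with P > 0 fixes N* = (predator death rate)/(NP coefficient) — independent of the other coefficients.
With the change, N* = 0.611/0.00199 = 307; it falls from 768.

N* ≈ 307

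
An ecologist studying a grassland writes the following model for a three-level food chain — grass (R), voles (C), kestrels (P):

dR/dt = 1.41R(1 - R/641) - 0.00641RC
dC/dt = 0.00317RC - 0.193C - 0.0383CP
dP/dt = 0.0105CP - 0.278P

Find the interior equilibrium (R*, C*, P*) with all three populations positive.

From dP/dt = 0: 0.0105C* = 0.278, so C* = 26.5.
From dR/dt = 0: 1.41(1 - R*/641) = 0.00641·26.5, giving R* = 641·(1 - 0.12) = 564.
From dC/dt = 0: 0.00317·564 - 0.193 = 0.0383P*, so P* = 1.59/0.0383 = 41.6.

R* ≈ 564, C* ≈ 26.5, P* ≈ 41.6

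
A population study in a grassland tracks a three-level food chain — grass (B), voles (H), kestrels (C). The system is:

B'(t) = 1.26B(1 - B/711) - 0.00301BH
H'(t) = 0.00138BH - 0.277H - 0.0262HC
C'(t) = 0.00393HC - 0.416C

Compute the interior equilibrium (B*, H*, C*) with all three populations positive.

B* ≈ 531, H* ≈ 106, C* ≈ 17.4

From dC/dt = 0: 0.00393H* = 0.416, so H* = 106.
From dB/dt = 0: 1.26(1 - B*/711) = 0.00301·106, giving B* = 711·(1 - 0.253) = 531.
From dH/dt = 0: 0.00138·531 - 0.277 = 0.0262C*, so C* = 0.456/0.0262 = 17.4.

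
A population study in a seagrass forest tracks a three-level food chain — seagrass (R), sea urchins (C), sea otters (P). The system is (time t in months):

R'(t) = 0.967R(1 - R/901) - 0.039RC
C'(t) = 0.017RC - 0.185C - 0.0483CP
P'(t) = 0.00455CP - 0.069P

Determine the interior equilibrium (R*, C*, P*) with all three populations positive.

From dP/dt = 0: 0.00455C* = 0.069, so C* = 15.2.
From dR/dt = 0: 0.967(1 - R*/901) = 0.039·15.2, giving R* = 901·(1 - 0.612) = 350.
From dC/dt = 0: 0.017·350 - 0.185 = 0.0483P*, so P* = 5.76/0.0483 = 119.

R* ≈ 350, C* ≈ 15.2, P* ≈ 119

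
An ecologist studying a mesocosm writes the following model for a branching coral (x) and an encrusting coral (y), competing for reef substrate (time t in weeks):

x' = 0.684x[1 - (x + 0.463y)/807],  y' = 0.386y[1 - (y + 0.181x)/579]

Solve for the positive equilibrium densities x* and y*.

Setting both brackets to zero gives the nullclines x + 0.463y = 807 and 0.181x + y = 579.
Substituting y = 579 - 0.181x into the first: x(1 - 0.463·0.181) = 807 - 0.463·579.
So x* = 539/0.916 = 588, and then y* = 579 - 0.181·588 = 473.

x* ≈ 588, y* ≈ 473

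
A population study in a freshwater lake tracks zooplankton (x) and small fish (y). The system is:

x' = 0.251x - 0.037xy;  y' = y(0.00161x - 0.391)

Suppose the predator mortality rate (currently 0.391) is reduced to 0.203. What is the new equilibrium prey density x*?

x* ≈ 126

At the interior fixed point, setting dy/dt = 0 with y > 0 fixes x* = (predator death rate)/(xy coefficient) — independent of the other coefficients.
With the change, x* = 0.203/0.00161 = 126; it falls from 243.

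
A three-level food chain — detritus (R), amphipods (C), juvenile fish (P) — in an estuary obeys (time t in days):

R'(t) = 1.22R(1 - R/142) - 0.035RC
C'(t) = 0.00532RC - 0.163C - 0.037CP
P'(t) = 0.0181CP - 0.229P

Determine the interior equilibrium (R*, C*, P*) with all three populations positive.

R* ≈ 90.5, C* ≈ 12.7, P* ≈ 8.6

From dP/dt = 0: 0.0181C* = 0.229, so C* = 12.7.
From dR/dt = 0: 1.22(1 - R*/142) = 0.035·12.7, giving R* = 142·(1 - 0.363) = 90.5.
From dC/dt = 0: 0.00532·90.5 - 0.163 = 0.037P*, so P* = 0.318/0.037 = 8.6.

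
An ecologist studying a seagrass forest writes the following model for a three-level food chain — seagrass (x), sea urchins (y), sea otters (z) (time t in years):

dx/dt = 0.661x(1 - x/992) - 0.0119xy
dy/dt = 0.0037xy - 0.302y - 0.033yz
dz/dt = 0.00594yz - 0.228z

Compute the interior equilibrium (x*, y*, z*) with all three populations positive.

x* ≈ 307, y* ≈ 38.4, z* ≈ 25.2

From dz/dt = 0: 0.00594y* = 0.228, so y* = 38.4.
From dx/dt = 0: 0.661(1 - x*/992) = 0.0119·38.4, giving x* = 992·(1 - 0.691) = 307.
From dy/dt = 0: 0.0037·307 - 0.302 = 0.033z*, so z* = 0.832/0.033 = 25.2.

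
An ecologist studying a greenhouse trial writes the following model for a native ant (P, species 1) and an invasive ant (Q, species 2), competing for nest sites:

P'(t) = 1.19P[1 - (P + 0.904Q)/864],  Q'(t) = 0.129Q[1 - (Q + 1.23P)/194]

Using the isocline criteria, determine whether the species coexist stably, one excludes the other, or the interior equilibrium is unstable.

Compare the nullcline intercepts: K1/α12 = 864/0.904 = 956 > K2 = 194; K2/α21 = 194/1.23 = 158 < K1 = 864.
Since the inequalities point opposite ways, species 1 can invade but species 2 cannot.

species 1 excludes species 2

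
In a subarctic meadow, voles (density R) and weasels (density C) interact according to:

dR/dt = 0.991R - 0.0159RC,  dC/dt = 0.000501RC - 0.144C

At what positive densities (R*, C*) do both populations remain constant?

Set dC/dt = 0 with C > 0: 0.000501R - 0.144 = 0, so R* = 0.144/0.000501 = 287.
Set dR/dt = 0 with R > 0: 0.991 - 0.0159C = 0, so C* = 0.991/0.0159 = 62.3.

R* ≈ 287, C* ≈ 62.3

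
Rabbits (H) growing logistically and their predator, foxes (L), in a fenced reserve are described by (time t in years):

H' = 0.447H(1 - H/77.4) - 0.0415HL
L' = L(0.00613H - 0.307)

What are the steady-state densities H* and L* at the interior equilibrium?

From dL/dt = 0 with L > 0: 0.00613H* = 0.307, so H* = 50.1.
Substitute into dH/dt = 0: 0.447(1 - 50.1/77.4) = 0.0415L*.
The bracket is 0.353, giving L* = 0.158/0.0415 = 3.8.

H* ≈ 50.1, L* ≈ 3.8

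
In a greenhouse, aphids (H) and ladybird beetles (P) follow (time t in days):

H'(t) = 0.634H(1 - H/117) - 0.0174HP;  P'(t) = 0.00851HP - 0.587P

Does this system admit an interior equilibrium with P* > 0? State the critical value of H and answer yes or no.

The predator equation gives dP/dt > 0 only when H > 0.587/0.00851 = 69.
Without the predator, H → K = 117. Since 117 > 69, the predator can invade and persist.

Threshold H = 69; K > 69, so yes, the predator persists.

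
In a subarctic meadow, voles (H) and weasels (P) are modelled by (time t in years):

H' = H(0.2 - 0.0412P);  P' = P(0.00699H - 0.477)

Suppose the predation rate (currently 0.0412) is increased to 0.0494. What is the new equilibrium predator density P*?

At the interior fixed point, setting dH/dt = 0 with H > 0 fixes P* = (prey growth rate)/(HP coefficient) — independent of the other coefficients.
With the change, P* = 0.2/0.0494 = 4.05; it falls from 4.85.

P* ≈ 4.05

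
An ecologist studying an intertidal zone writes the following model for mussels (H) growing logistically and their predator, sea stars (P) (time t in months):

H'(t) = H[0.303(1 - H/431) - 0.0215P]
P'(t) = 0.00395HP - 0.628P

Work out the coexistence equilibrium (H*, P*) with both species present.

H* ≈ 159, P* ≈ 8.89

From dP/dt = 0 with P > 0: 0.00395H* = 0.628, so H* = 159.
Substitute into dH/dt = 0: 0.303(1 - 159/431) = 0.0215P*.
The bracket is 0.631, giving P* = 0.191/0.0215 = 8.89.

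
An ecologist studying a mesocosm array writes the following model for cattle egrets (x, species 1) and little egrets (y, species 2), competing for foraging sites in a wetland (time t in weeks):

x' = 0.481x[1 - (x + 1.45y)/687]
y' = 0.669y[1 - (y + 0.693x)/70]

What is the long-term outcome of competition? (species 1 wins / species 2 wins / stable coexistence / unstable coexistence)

Compare the nullcline intercepts: K1/α12 = 687/1.45 = 474 > K2 = 70; K2/α21 = 70/0.693 = 101 < K1 = 687.
Since the inequalities point opposite ways, species 1 can invade but species 2 cannot.

species 1 excludes species 2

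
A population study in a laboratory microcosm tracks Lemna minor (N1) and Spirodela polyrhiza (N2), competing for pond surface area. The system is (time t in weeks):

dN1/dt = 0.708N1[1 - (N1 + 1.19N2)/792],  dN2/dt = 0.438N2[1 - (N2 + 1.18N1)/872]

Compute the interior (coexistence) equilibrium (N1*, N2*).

N1* ≈ 608, N2* ≈ 155

Setting both brackets to zero gives the nullclines N1 + 1.19N2 = 792 and 1.18N1 + N2 = 872.
Substituting N2 = 872 - 1.18N1 into the first: N1(1 - 1.19·1.18) = 792 - 1.19·872.
So N1* = -246/-0.404 = 608, and then N2* = 872 - 1.18·608 = 155.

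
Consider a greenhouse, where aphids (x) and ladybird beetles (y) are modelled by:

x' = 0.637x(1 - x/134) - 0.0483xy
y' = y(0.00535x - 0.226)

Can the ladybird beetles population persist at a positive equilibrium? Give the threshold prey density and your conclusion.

The predator equation gives dy/dt > 0 only when x > 0.226/0.00535 = 42.2.
Without the predator, x → K = 134. Since 134 > 42.2, the predator can invade and persist.

Threshold x = 42.2; K > 42.2, so yes, the predator persists.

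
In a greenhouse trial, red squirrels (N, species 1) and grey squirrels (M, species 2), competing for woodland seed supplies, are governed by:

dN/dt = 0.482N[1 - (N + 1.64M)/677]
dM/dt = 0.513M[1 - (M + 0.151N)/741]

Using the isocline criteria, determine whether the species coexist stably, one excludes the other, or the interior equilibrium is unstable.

species 2 excludes species 1

Compare the nullcline intercepts: K1/α12 = 677/1.64 = 413 < K2 = 741; K2/α21 = 741/0.151 = 4910 > K1 = 677.
Since the inequalities point opposite ways, species 2 can invade but species 1 cannot.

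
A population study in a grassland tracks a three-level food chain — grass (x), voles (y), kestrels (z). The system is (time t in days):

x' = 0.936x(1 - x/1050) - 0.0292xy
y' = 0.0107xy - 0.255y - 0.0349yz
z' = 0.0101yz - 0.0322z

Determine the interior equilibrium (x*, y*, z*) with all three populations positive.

From dz/dt = 0: 0.0101y* = 0.0322, so y* = 3.19.
From dx/dt = 0: 0.936(1 - x*/1050) = 0.0292·3.19, giving x* = 1050·(1 - 0.0995) = 946.
From dy/dt = 0: 0.0107·946 - 0.255 = 0.0349z*, so z* = 9.86/0.0349 = 283.

x* ≈ 946, y* ≈ 3.19, z* ≈ 283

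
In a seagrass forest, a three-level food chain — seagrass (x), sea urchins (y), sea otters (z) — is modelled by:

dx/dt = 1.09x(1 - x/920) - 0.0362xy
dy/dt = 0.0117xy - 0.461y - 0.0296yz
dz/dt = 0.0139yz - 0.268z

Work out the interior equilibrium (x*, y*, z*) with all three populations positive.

x* ≈ 331, y* ≈ 19.3, z* ≈ 115

From dz/dt = 0: 0.0139y* = 0.268, so y* = 19.3.
From dx/dt = 0: 1.09(1 - x*/920) = 0.0362·19.3, giving x* = 920·(1 - 0.64) = 331.
From dy/dt = 0: 0.0117·331 - 0.461 = 0.0296z*, so z* = 3.41/0.0296 = 115.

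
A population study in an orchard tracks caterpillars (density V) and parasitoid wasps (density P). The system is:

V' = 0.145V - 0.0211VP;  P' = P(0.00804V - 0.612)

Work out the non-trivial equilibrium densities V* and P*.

Set dP/dt = 0 with P > 0: 0.00804V - 0.612 = 0, so V* = 0.612/0.00804 = 76.1.
Set dV/dt = 0 with V > 0: 0.145 - 0.0211P = 0, so P* = 0.145/0.0211 = 6.87.

V* ≈ 76.1, P* ≈ 6.87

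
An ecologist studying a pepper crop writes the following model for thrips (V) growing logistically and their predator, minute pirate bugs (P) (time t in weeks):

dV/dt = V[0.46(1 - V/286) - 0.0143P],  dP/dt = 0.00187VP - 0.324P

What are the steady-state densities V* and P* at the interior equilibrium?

From dP/dt = 0 with P > 0: 0.00187V* = 0.324, so V* = 173.
Substitute into dV/dt = 0: 0.46(1 - 173/286) = 0.0143P*.
The bracket is 0.394, giving P* = 0.181/0.0143 = 12.7.

V* ≈ 173, P* ≈ 12.7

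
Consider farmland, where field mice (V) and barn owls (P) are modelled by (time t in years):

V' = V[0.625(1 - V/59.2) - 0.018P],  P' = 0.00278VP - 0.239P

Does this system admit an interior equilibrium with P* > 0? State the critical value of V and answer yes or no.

Threshold V = 86; K < 86, so no, the predator goes extinct.

The predator equation gives dP/dt > 0 only when V > 0.239/0.00278 = 86.
Without the predator, V → K = 59.2. Since 59.2 < 86, the predator cannot invade.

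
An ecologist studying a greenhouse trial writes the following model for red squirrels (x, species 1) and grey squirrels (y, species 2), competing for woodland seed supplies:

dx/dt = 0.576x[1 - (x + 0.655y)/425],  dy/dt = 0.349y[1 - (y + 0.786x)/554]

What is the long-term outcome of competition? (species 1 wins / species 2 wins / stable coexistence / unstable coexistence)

Compare the nullcline intercepts: K1/α12 = 425/0.655 = 649 > K2 = 554; K2/α21 = 554/0.786 = 705 > K1 = 425.
Since both inequalities hold, each species can invade when rare, so the interior equilibrium is stable.

stable coexistence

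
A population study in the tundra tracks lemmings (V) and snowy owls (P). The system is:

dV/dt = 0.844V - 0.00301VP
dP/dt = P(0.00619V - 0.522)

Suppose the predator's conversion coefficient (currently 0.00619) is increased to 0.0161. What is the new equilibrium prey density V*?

V* ≈ 32.4

At the interior fixed point, setting dP/dt = 0 with P > 0 fixes V* = (predator death rate)/(VP coefficient) — independent of the other coefficients.
With the change, V* = 0.522/0.0161 = 32.4; it falls from 84.3.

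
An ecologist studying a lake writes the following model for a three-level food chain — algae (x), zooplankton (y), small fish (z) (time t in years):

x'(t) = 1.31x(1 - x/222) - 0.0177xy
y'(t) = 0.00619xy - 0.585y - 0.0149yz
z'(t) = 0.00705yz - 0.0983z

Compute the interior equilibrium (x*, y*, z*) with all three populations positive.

From dz/dt = 0: 0.00705y* = 0.0983, so y* = 13.9.
From dx/dt = 0: 1.31(1 - x*/222) = 0.0177·13.9, giving x* = 222·(1 - 0.188) = 180.
From dy/dt = 0: 0.00619·180 - 0.585 = 0.0149z*, so z* = 0.53/0.0149 = 35.6.

x* ≈ 180, y* ≈ 13.9, z* ≈ 35.6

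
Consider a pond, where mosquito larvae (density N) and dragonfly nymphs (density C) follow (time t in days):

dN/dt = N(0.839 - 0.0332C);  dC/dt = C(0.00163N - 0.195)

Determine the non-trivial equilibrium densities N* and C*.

N* ≈ 120, C* ≈ 25.3

Set dC/dt = 0 with C > 0: 0.00163N - 0.195 = 0, so N* = 0.195/0.00163 = 120.
Set dN/dt = 0 with N > 0: 0.839 - 0.0332C = 0, so C* = 0.839/0.0332 = 25.3.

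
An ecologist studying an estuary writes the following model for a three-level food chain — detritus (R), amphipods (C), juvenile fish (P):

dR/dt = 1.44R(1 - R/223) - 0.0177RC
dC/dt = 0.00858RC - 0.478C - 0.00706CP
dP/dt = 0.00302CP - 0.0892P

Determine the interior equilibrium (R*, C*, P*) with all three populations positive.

R* ≈ 142, C* ≈ 29.5, P* ≈ 105

From dP/dt = 0: 0.00302C* = 0.0892, so C* = 29.5.
From dR/dt = 0: 1.44(1 - R*/223) = 0.0177·29.5, giving R* = 223·(1 - 0.363) = 142.
From dC/dt = 0: 0.00858·142 - 0.478 = 0.00706P*, so P* = 0.741/0.00706 = 105.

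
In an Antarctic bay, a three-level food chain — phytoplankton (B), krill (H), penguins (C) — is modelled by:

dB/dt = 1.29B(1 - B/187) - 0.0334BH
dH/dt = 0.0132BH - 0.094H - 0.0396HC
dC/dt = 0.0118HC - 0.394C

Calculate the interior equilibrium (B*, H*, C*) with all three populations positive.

B* ≈ 25.3, H* ≈ 33.4, C* ≈ 6.07

From dC/dt = 0: 0.0118H* = 0.394, so H* = 33.4.
From dB/dt = 0: 1.29(1 - B*/187) = 0.0334·33.4, giving B* = 187·(1 - 0.865) = 25.3.
From dH/dt = 0: 0.0132·25.3 - 0.094 = 0.0396C*, so C* = 0.24/0.0396 = 6.07.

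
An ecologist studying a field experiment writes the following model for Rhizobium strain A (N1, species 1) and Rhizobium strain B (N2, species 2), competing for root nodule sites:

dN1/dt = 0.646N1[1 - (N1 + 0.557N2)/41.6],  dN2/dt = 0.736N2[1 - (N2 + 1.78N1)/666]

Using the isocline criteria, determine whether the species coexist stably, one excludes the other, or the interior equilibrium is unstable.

Compare the nullcline intercepts: K1/α12 = 41.6/0.557 = 74.7 < K2 = 666; K2/α21 = 666/1.78 = 374 > K1 = 41.6.
Since the inequalities point opposite ways, species 2 can invade but species 1 cannot.

species 2 excludes species 1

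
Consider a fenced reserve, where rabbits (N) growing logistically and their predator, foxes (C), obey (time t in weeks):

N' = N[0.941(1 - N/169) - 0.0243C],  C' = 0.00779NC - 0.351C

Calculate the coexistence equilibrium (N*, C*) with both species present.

From dC/dt = 0 with C > 0: 0.00779N* = 0.351, so N* = 45.1.
Substitute into dN/dt = 0: 0.941(1 - 45.1/169) = 0.0243C*.
The bracket is 0.733, giving C* = 0.69/0.0243 = 28.4.

N* ≈ 45.1, C* ≈ 28.4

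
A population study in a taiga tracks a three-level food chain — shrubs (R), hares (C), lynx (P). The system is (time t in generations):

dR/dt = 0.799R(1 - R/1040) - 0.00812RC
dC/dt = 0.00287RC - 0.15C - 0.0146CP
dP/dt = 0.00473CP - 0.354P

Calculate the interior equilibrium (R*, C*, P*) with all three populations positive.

R* ≈ 249, C* ≈ 74.8, P* ≈ 38.7

From dP/dt = 0: 0.00473C* = 0.354, so C* = 74.8.
From dR/dt = 0: 0.799(1 - R*/1040) = 0.00812·74.8, giving R* = 1040·(1 - 0.761) = 249.
From dC/dt = 0: 0.00287·249 - 0.15 = 0.0146P*, so P* = 0.565/0.0146 = 38.7.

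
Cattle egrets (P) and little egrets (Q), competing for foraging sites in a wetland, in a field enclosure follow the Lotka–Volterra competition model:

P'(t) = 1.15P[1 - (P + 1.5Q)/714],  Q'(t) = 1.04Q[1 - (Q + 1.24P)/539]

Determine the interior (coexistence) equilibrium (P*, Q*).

P* ≈ 110, Q* ≈ 403

Setting both brackets to zero gives the nullclines P + 1.5Q = 714 and 1.24P + Q = 539.
Substituting Q = 539 - 1.24P into the first: P(1 - 1.5·1.24) = 714 - 1.5·539.
So P* = -94.5/-0.86 = 110, and then Q* = 539 - 1.24·110 = 403.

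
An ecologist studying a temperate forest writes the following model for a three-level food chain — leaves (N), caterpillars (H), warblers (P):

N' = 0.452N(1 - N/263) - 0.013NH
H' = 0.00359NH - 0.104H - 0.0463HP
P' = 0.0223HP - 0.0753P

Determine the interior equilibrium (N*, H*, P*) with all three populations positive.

From dP/dt = 0: 0.0223H* = 0.0753, so H* = 3.38.
From dN/dt = 0: 0.452(1 - N*/263) = 0.013·3.38, giving N* = 263·(1 - 0.0971) = 237.
From dH/dt = 0: 0.00359·237 - 0.104 = 0.0463P*, so P* = 0.748/0.0463 = 16.2.

N* ≈ 237, H* ≈ 3.38, P* ≈ 16.2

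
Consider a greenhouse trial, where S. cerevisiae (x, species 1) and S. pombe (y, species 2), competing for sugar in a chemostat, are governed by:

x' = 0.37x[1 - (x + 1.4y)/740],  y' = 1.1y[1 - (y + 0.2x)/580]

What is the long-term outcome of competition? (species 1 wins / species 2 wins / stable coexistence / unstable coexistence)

Compare the nullcline intercepts: K1/α12 = 740/1.4 = 529 < K2 = 580; K2/α21 = 580/0.2 = 2900 > K1 = 740.
Since the inequalities point opposite ways, species 2 can invade but species 1 cannot.

species 2 excludes species 1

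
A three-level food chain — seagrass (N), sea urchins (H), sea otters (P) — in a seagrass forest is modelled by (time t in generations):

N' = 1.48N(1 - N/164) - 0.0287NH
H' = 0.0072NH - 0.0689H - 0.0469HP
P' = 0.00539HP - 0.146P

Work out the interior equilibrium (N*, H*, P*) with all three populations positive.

N* ≈ 77.9, H* ≈ 27.1, P* ≈ 10.5

From dP/dt = 0: 0.00539H* = 0.146, so H* = 27.1.
From dN/dt = 0: 1.48(1 - N*/164) = 0.0287·27.1, giving N* = 164·(1 - 0.525) = 77.9.
From dH/dt = 0: 0.0072·77.9 - 0.0689 = 0.0469P*, so P* = 0.492/0.0469 = 10.5.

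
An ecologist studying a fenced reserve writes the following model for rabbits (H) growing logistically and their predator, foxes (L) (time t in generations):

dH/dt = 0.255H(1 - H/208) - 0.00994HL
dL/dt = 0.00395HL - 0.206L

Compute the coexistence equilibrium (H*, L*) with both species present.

From dL/dt = 0 with L > 0: 0.00395H* = 0.206, so H* = 52.2.
Substitute into dH/dt = 0: 0.255(1 - 52.2/208) = 0.00994L*.
The bracket is 0.749, giving L* = 0.191/0.00994 = 19.2.

H* ≈ 52.2, L* ≈ 19.2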